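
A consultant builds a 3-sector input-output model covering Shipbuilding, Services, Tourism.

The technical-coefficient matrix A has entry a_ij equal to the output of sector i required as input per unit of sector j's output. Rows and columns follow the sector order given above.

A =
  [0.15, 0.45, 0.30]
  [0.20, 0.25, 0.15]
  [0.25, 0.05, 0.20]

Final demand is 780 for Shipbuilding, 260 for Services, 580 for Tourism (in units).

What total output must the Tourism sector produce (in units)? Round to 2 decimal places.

x_3 = 1439.94

I − A =
  [   0.85    -0.45    -0.30]
  [  -0.20     0.75    -0.15]
  [  -0.25    -0.05     0.80]
Cofactors of I−A, C_ij = (−1)^(i+j)·(minor ij) (rows/columns in the sector order above):
  C_11 = (0.75)(0.80) − (-0.15)(-0.05) = 0.5925
  C_12 = −[(-0.20)(0.80) − (-0.15)(-0.25)] = 0.1975
  C_13 = (-0.20)(-0.05) − (0.75)(-0.25) = 0.1975
  C_21 = −[(-0.45)(0.80) − (-0.30)(-0.05)] = 0.3750
  C_22 = (0.85)(0.80) − (-0.30)(-0.25) = 0.6050
  C_23 = −[(0.85)(-0.05) − (-0.45)(-0.25)] = 0.1550
  C_31 = (-0.45)(-0.15) − (-0.30)(0.75) = 0.2925
  C_32 = −[(0.85)(-0.15) − (-0.30)(-0.20)] = 0.1875
  C_33 = (0.85)(0.75) − (-0.45)(-0.20) = 0.5475
det(I−A) = Σ_j (I−A)_1j·C_1j = (0.85)(0.5925) + (-0.45)(0.1975) + (-0.30)(0.1975) = 0.3555
adj(I−A) = Cᵀ =
  [ 0.5925   0.3750   0.2925]
  [ 0.1975   0.6050   0.1875]
  [ 0.1975   0.1550   0.5475]
(I − A)⁻¹ = adj(I−A) / det(I−A) ≈
  [   1.6667     1.0549     0.8228]
  [   0.5556     1.7018     0.5274]
  [   0.5556     0.4360     1.5401]
x = (I − A)⁻¹ d = adj(I−A)·d / det(I−A), with det(I−A) = 0.3555:
  x_1 = (0.5925·780 + 0.3750·260 + 0.2925·580) / 0.3555 = 729.30 / 0.3555 ≈ 2051.48
  x_2 = (0.1975·780 + 0.6050·260 + 0.1875·580) / 0.3555 = 420.10 / 0.3555 ≈ 1181.72
  x_3 = (0.1975·780 + 0.1550·260 + 0.5475·580) / 0.3555 = 511.90 / 0.3555 ≈ 1439.94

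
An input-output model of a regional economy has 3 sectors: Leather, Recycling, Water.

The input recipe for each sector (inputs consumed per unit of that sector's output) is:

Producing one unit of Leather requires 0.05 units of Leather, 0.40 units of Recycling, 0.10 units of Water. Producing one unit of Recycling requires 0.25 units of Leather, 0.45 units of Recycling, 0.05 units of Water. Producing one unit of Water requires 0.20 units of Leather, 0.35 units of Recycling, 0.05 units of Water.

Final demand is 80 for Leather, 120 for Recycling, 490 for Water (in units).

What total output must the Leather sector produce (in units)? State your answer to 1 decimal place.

x_1 = 462.3

I − A =
  [   0.95    -0.25    -0.20]
  [  -0.40     0.55    -0.35]
  [  -0.10    -0.05     0.95]
Cofactors of I−A, C_ij = (−1)^(i+j)·(minor ij) (rows/columns in the sector order above):
  C_11 = (0.55)(0.95) − (-0.35)(-0.05) = 0.5050
  C_12 = −[(-0.40)(0.95) − (-0.35)(-0.10)] = 0.4150
  C_13 = (-0.40)(-0.05) − (0.55)(-0.10) = 0.0750
  C_21 = −[(-0.25)(0.95) − (-0.20)(-0.05)] = 0.2475
  C_22 = (0.95)(0.95) − (-0.20)(-0.10) = 0.8825
  C_23 = −[(0.95)(-0.05) − (-0.25)(-0.10)] = 0.0725
  C_31 = (-0.25)(-0.35) − (-0.20)(0.55) = 0.1975
  C_32 = −[(0.95)(-0.35) − (-0.20)(-0.40)] = 0.4125
  C_33 = (0.95)(0.55) − (-0.25)(-0.40) = 0.4225
det(I−A) = Σ_j (I−A)_1j·C_1j = (0.95)(0.5050) + (-0.25)(0.4150) + (-0.20)(0.0750) = 0.3610
adj(I−A) = Cᵀ =
  [ 0.5050   0.2475   0.1975]
  [ 0.4150   0.8825   0.4125]
  [ 0.0750   0.0725   0.4225]
(I − A)⁻¹ = adj(I−A) / det(I−A) ≈
  [   1.3989     0.6856     0.5471]
  [   1.1496     2.4446     1.1427]
  [   0.2078     0.2008     1.1704]
x = (I − A)⁻¹ d = adj(I−A)·d / det(I−A), with det(I−A) = 0.3610:
  x_1 = (0.5050·80 + 0.2475·120 + 0.1975·490) / 0.3610 = 166.875 / 0.3610 ≈ 462.3
  x_2 = (0.4150·80 + 0.8825·120 + 0.4125·490) / 0.3610 = 341.225 / 0.3610 ≈ 945.2
  x_3 = (0.0750·80 + 0.0725·120 + 0.4225·490) / 0.3610 = 221.725 / 0.3610 ≈ 614.2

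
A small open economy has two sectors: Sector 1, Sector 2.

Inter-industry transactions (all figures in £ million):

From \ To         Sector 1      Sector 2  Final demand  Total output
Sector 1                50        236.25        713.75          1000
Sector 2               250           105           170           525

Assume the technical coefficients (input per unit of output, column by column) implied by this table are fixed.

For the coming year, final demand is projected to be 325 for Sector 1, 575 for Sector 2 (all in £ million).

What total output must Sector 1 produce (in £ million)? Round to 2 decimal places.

Technical coefficients a_ij = z_ij / X_j:
  a_11 = 50/1000 = 0.05, a_21 = 250/1000 = 0.25
  a_12 = 236.25/525 = 0.45, a_22 = 105/525 = 0.20
I − A =
  [   0.95    -0.45]
  [  -0.25     0.80]
det(I−A) = (0.95)(0.80) − (-0.45)(-0.25) = 0.6475
adj(I−A) = [[0.80, 0.45], [0.25, 0.95]]
(I − A)⁻¹ = adj(I−A) / det(I−A) ≈
  [   1.2355     0.6950]
  [   0.3861     1.4672]
x = (I − A)⁻¹ d = adj(I−A)·d / det(I−A), with det(I−A) = 0.6475:
  x_1 = (0.80·325 + 0.45·575) / 0.6475 = 518.75 / 0.6475 ≈ 801.16
  x_2 = (0.25·325 + 0.95·575) / 0.6475 = 627.50 / 0.6475 ≈ 969.11

x_1 = 801.16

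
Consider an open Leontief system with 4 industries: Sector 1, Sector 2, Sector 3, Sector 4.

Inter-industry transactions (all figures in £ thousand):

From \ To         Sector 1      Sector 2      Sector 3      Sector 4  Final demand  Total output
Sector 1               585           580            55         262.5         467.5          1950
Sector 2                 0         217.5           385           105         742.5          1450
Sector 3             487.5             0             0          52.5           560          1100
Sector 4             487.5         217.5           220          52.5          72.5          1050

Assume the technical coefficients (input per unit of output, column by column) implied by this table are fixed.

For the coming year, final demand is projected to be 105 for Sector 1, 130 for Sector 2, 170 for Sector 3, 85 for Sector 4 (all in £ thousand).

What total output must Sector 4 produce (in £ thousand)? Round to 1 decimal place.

x_4 = 326.8

Technical coefficients a_ij = z_ij / X_j:
  a_11 = 585/1950 = 0.30, a_21 = 0/1950 = 0.00, a_31 = 487.5/1950 = 0.25, a_41 = 487.5/1950 = 0.25
  a_12 = 580/1450 = 0.40, a_22 = 217.5/1450 = 0.15, a_32 = 0/1450 = 0.00, a_42 = 217.5/1450 = 0.15
  a_13 = 55/1100 = 0.05, a_23 = 385/1100 = 0.35, a_33 = 0/1100 = 0.00, a_43 = 220/1100 = 0.20
  a_14 = 262.5/1050 = 0.25, a_24 = 105/1050 = 0.10, a_34 = 52.5/1050 = 0.05, a_44 = 52.5/1050 = 0.05
I − A =
  [   0.70    -0.40    -0.05    -0.25]
  [   0.00     0.85    -0.35    -0.10]
  [  -0.25     0.00     1.00    -0.05]
  [  -0.25    -0.15    -0.20     0.95]
Compute the cofactors C_ij = (−1)^(i+j)·(3×3 minor ij) of I−A; the adjugate is their transpose:
adj(I−A) = Cᵀ =
  [ 0.781375   0.413875   0.236250   0.261625]
  [ 0.117500   0.570500   0.226125   0.102875]
  [ 0.208750   0.114625   0.491625   0.092875]
  [ 0.268125   0.223125   0.201375   0.549375]
det(I−A) = Σ_j (I−A)_1j·C_1j = (0.70)(0.781375) + (-0.40)(0.117500) + (-0.05)(0.208750) + (-0.25)(0.268125) = 0.42249375
(I − A)⁻¹ = adj(I−A) / det(I−A) ≈
  [   1.8494     0.9796     0.5592     0.6192]
  [   0.2781     1.3503     0.5352     0.2435]
  [   0.4941     0.2713     1.1636     0.2198]
  [   0.6346     0.5281     0.4766     1.3003]
x = (I − A)⁻¹ d = adj(I−A)·d / det(I−A), with det(I−A) = 0.42249375:
  x_1 = (0.781375·105 + 0.413875·130 + 0.236250·170 + 0.261625·85) / 0.42249375 = 198.24875 / 0.42249375 ≈ 469.2
  x_2 = (0.117500·105 + 0.570500·130 + 0.226125·170 + 0.102875·85) / 0.42249375 = 133.688125 / 0.42249375 ≈ 316.4
  x_3 = (0.208750·105 + 0.114625·130 + 0.491625·170 + 0.092875·85) / 0.42249375 = 128.290625 / 0.42249375 ≈ 303.7
  x_4 = (0.268125·105 + 0.223125·130 + 0.201375·170 + 0.549375·85) / 0.42249375 = 138.09 / 0.42249375 ≈ 326.8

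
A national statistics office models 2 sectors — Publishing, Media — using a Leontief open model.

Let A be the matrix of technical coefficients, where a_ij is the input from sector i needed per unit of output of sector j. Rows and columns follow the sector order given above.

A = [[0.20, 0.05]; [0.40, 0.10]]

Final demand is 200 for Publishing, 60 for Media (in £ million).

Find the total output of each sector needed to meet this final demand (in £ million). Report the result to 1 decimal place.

x_P = 261.4, x_M = 182.9

I − A =
  [   0.80    -0.05]
  [  -0.40     0.90]
det(I−A) = (0.80)(0.90) − (-0.05)(-0.40) = 0.7000
adj(I−A) = [[0.90, 0.05], [0.40, 0.80]]
(I − A)⁻¹ = adj(I−A) / det(I−A) ≈
  [   1.2857     0.0714]
  [   0.5714     1.1429]
x = (I − A)⁻¹ d = adj(I−A)·d / det(I−A), with det(I−A) = 0.7000:
  x_P = (0.90·200 + 0.05·60) / 0.7000 = 183.00 / 0.7000 ≈ 261.4
  x_M = (0.40·200 + 0.80·60) / 0.7000 = 128.00 / 0.7000 ≈ 182.9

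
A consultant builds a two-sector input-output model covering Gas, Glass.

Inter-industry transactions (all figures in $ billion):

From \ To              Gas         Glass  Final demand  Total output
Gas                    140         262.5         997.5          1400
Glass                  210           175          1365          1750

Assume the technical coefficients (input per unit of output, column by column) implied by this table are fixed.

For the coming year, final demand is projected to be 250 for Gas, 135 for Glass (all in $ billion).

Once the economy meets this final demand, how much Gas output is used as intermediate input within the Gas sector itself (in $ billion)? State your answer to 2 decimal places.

Technical coefficients a_ij = z_ij / X_j:
  a_11 = 140/1400 = 0.10, a_21 = 210/1400 = 0.15
  a_12 = 262.5/1750 = 0.15, a_22 = 175/1750 = 0.10
I − A =
  [   0.90    -0.15]
  [  -0.15     0.90]
det(I−A) = (0.90)(0.90) − (-0.15)(-0.15) = 0.7875
adj(I−A) = [[0.90, 0.15], [0.15, 0.90]]
(I − A)⁻¹ = adj(I−A) / det(I−A) ≈
  [   1.1429     0.1905]
  [   0.1905     1.1429]
First solve x = (I − A)⁻¹ d = adj(I−A)·d / det(I−A); in particular x_1 = (0.90·250 + 0.15·135) / 0.7875 = 245.25 / 0.7875 ≈ 311.4286.
Intermediate flow from 1 to 1: z_11 = a_11 · x_1 = 0.10 × 245.25 / 0.7875 = 24.525 / 0.7875 ≈ 31.14.

z_11 = 31.14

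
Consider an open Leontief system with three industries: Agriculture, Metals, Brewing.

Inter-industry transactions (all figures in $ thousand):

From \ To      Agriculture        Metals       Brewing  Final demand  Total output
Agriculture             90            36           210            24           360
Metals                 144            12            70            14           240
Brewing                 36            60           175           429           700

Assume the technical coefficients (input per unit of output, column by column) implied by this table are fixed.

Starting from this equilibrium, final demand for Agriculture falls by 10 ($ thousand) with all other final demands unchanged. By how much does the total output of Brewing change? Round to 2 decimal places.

Δx_B = -4.75

Technical coefficients a_ij = z_ij / X_j:
  a_AA = 90/360 = 0.25, a_MA = 144/360 = 0.40, a_BA = 36/360 = 0.10
  a_AM = 36/240 = 0.15, a_MM = 12/240 = 0.05, a_BM = 60/240 = 0.25
  a_AB = 210/700 = 0.30, a_MB = 70/700 = 0.10, a_BB = 175/700 = 0.25
I − A =
  [   0.75    -0.15    -0.30]
  [  -0.40     0.95    -0.10]
  [  -0.10    -0.25     0.75]
Cofactors of I−A, C_ij = (−1)^(i+j)·(minor ij) (rows/columns in the sector order above):
  C_11 = (0.95)(0.75) − (-0.10)(-0.25) = 0.6875
  C_12 = −[(-0.40)(0.75) − (-0.10)(-0.10)] = 0.3100
  C_13 = (-0.40)(-0.25) − (0.95)(-0.10) = 0.1950
  C_21 = −[(-0.15)(0.75) − (-0.30)(-0.25)] = 0.1875
  C_22 = (0.75)(0.75) − (-0.30)(-0.10) = 0.5325
  C_23 = −[(0.75)(-0.25) − (-0.15)(-0.10)] = 0.2025
  C_31 = (-0.15)(-0.10) − (-0.30)(0.95) = 0.3000
  C_32 = −[(0.75)(-0.10) − (-0.30)(-0.40)] = 0.1950
  C_33 = (0.75)(0.95) − (-0.15)(-0.40) = 0.6525
det(I−A) = Σ_j (I−A)_1j·C_1j = (0.75)(0.6875) + (-0.15)(0.3100) + (-0.30)(0.1950) = 0.410625
adj(I−A) = Cᵀ =
  [ 0.6875   0.1875   0.3000]
  [ 0.3100   0.5325   0.1950]
  [ 0.1950   0.2025   0.6525]
(I − A)⁻¹ = adj(I−A) / det(I−A) ≈
  [   1.6743     0.4566     0.7306]
  [   0.7549     1.2968     0.4749]
  [   0.4749     0.4932     1.5890]
Δx = (I − A)⁻¹ Δd with Δd having -10 in the Agriculture component and 0 elsewhere.
So Δx_B = L_BA · (-10), where L_BA = adj(I−A)_BA / det(I−A) = 0.1950 / 0.410625.
Δx_B = 0.1950 × (-10) / 0.410625 = -1.95 / 0.410625 ≈ -4.75.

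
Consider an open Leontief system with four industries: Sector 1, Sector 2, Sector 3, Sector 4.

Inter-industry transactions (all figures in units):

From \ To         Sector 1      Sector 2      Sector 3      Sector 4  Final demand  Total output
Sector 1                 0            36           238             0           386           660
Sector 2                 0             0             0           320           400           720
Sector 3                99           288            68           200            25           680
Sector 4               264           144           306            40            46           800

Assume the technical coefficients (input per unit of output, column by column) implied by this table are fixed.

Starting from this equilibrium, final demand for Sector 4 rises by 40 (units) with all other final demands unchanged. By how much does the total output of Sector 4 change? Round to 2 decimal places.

Δx_4 = 69.63

Technical coefficients a_ij = z_ij / X_j:
  a_11 = 0/660 = 0.00, a_21 = 0/660 = 0.00, a_31 = 99/660 = 0.15, a_41 = 264/660 = 0.40
  a_12 = 36/720 = 0.05, a_22 = 0/720 = 0.00, a_32 = 288/720 = 0.40, a_42 = 144/720 = 0.20
  a_13 = 238/680 = 0.35, a_23 = 0/680 = 0.00, a_33 = 68/680 = 0.10, a_43 = 306/680 = 0.45
  a_14 = 0/800 = 0.00, a_24 = 320/800 = 0.40, a_34 = 200/800 = 0.25, a_44 = 40/800 = 0.05
I − A =
  [   1.00    -0.05    -0.35     0.00]
  [   0.00     1.00     0.00    -0.40]
  [  -0.15    -0.40     0.90    -0.25]
  [  -0.40    -0.20    -0.45     0.95]
Compute the cofactors C_ij = (−1)^(i+j)·(3×3 minor ij) of I−A; the adjugate is their transpose:
adj(I−A) = Cᵀ =
  [ 0.598500   0.187625   0.313500   0.161500]
  [ 0.171000   0.657625   0.236000   0.339000]
  [ 0.294500   0.442125   0.862000   0.413000]
  [ 0.427500   0.426875   0.590000   0.847500]
det(I−A) = Σ_j (I−A)_1j·C_1j = (1.00)(0.598500) + (-0.05)(0.171000) + (-0.35)(0.294500) + (0.00)(0.427500) = 0.486875
(I − A)⁻¹ = adj(I−A) / det(I−A) ≈
  [   1.2293     0.3854     0.6439     0.3317]
  [   0.3512     1.3507     0.4847     0.6963]
  [   0.6049     0.9081     1.7705     0.8483]
  [   0.8780     0.8768     1.2118     1.7407]
Δx = (I − A)⁻¹ Δd with Δd having +40 in the Sector 4 component and 0 elsewhere.
So Δx_4 = L_44 · (+40), where L_44 = adj(I−A)_44 / det(I−A) = 0.847500 / 0.486875.
Δx_4 = 0.847500 × (+40) / 0.486875 = 33.90 / 0.486875 ≈ 69.63.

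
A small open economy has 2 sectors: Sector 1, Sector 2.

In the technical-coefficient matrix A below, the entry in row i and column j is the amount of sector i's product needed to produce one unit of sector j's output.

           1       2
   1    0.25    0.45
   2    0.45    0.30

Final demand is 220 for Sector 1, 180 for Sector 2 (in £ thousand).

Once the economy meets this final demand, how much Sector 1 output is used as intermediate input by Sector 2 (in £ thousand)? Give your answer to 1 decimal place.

I − A =
  [   0.75    -0.45]
  [  -0.45     0.70]
det(I−A) = (0.75)(0.70) − (-0.45)(-0.45) = 0.3225
adj(I−A) = [[0.70, 0.45], [0.45, 0.75]]
(I − A)⁻¹ = adj(I−A) / det(I−A) ≈
  [   2.1705     1.3953]
  [   1.3953     2.3256]
First solve x = (I − A)⁻¹ d = adj(I−A)·d / det(I−A); in particular x_2 = (0.45·220 + 0.75·180) / 0.3225 = 234.00 / 0.3225 ≈ 725.581.
Intermediate flow from 1 to 2: z_12 = a_12 · x_2 = 0.45 × 234.00 / 0.3225 = 105.30 / 0.3225 ≈ 326.5.

z_12 = 326.5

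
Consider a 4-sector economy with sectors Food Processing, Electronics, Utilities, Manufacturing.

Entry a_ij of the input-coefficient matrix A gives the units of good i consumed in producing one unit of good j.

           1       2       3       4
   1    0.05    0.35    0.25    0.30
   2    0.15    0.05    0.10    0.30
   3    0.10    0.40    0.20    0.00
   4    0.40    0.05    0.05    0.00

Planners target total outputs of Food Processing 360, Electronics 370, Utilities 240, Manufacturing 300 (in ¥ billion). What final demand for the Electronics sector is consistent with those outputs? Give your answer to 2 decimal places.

I − A =
  [   0.95    -0.35    -0.25    -0.30]
  [  -0.15     0.95    -0.10    -0.30]
  [  -0.10    -0.40     0.80     0.00]
  [  -0.40    -0.05    -0.05     1.00]
d = (I − A) x:
  d_1 = (+0.95)·360 + (-0.35)·370 + (-0.25)·240 + (-0.30)·300 = 62.50
  d_2 = (-0.15)·360 + (+0.95)·370 + (-0.10)·240 + (-0.30)·300 = 183.50
  d_3 = (-0.10)·360 + (-0.40)·370 + (+0.80)·240 + (+0.00)·300 = 8.00
  d_4 = (-0.40)·360 + (-0.05)·370 + (-0.05)·240 + (+1.00)·300 = 125.50

d_2 = 183.50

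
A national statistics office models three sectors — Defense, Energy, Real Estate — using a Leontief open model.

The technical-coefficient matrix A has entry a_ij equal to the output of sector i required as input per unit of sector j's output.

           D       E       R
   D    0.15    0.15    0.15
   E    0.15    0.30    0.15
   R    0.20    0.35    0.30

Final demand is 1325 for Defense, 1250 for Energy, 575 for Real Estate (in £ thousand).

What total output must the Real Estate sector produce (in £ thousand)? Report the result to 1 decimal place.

x_R = 3078.6

I − A =
  [   0.85    -0.15    -0.15]
  [  -0.15     0.70    -0.15]
  [  -0.20    -0.35     0.70]
Cofactors of I−A, C_ij = (−1)^(i+j)·(minor ij) (rows/columns in the sector order above):
  C_11 = (0.70)(0.70) − (-0.15)(-0.35) = 0.4375
  C_12 = −[(-0.15)(0.70) − (-0.15)(-0.20)] = 0.1350
  C_13 = (-0.15)(-0.35) − (0.70)(-0.20) = 0.1925
  C_21 = −[(-0.15)(0.70) − (-0.15)(-0.35)] = 0.1575
  C_22 = (0.85)(0.70) − (-0.15)(-0.20) = 0.5650
  C_23 = −[(0.85)(-0.35) − (-0.15)(-0.20)] = 0.3275
  C_31 = (-0.15)(-0.15) − (-0.15)(0.70) = 0.1275
  C_32 = −[(0.85)(-0.15) − (-0.15)(-0.15)] = 0.1500
  C_33 = (0.85)(0.70) − (-0.15)(-0.15) = 0.5725
det(I−A) = Σ_j (I−A)_1j·C_1j = (0.85)(0.4375) + (-0.15)(0.1350) + (-0.15)(0.1925) = 0.32275
adj(I−A) = Cᵀ =
  [ 0.4375   0.1575   0.1275]
  [ 0.1350   0.5650   0.1500]
  [ 0.1925   0.3275   0.5725]
(I − A)⁻¹ = adj(I−A) / det(I−A) ≈
  [   1.3555     0.4880     0.3950]
  [   0.4183     1.7506     0.4648]
  [   0.5964     1.0147     1.7738]
x = (I − A)⁻¹ d = adj(I−A)·d / det(I−A), with det(I−A) = 0.32275:
  x_D = (0.4375·1325 + 0.1575·1250 + 0.1275·575) / 0.32275 = 849.875 / 0.32275 ≈ 2633.2
  x_E = (0.1350·1325 + 0.5650·1250 + 0.1500·575) / 0.32275 = 971.375 / 0.32275 ≈ 3009.7
  x_R = (0.1925·1325 + 0.3275·1250 + 0.5725·575) / 0.32275 = 993.625 / 0.32275 ≈ 3078.6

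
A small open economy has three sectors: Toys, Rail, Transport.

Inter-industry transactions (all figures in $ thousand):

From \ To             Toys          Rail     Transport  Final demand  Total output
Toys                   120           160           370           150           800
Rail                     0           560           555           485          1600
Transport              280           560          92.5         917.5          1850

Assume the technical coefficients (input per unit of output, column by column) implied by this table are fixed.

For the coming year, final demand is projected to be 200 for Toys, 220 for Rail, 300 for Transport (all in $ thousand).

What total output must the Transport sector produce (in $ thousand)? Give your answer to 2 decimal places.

x_3 = 749.16

Technical coefficients a_ij = z_ij / X_j:
  a_11 = 120/800 = 0.15, a_21 = 0/800 = 0.00, a_31 = 280/800 = 0.35
  a_12 = 160/1600 = 0.10, a_22 = 560/1600 = 0.35, a_32 = 560/1600 = 0.35
  a_13 = 370/1850 = 0.20, a_23 = 555/1850 = 0.30, a_33 = 92.5/1850 = 0.05
I − A =
  [   0.85    -0.10    -0.20]
  [   0.00     0.65    -0.30]
  [  -0.35    -0.35     0.95]
Cofactors of I−A, C_ij = (−1)^(i+j)·(minor ij) (rows/columns in the sector order above):
  C_11 = (0.65)(0.95) − (-0.30)(-0.35) = 0.5125
  C_12 = −[(0.00)(0.95) − (-0.30)(-0.35)] = 0.1050
  C_13 = (0.00)(-0.35) − (0.65)(-0.35) = 0.2275
  C_21 = −[(-0.10)(0.95) − (-0.20)(-0.35)] = 0.1650
  C_22 = (0.85)(0.95) − (-0.20)(-0.35) = 0.7375
  C_23 = −[(0.85)(-0.35) − (-0.10)(-0.35)] = 0.3325
  C_31 = (-0.10)(-0.30) − (-0.20)(0.65) = 0.1600
  C_32 = −[(0.85)(-0.30) − (-0.20)(0.00)] = 0.2550
  C_33 = (0.85)(0.65) − (-0.10)(0.00) = 0.5525
det(I−A) = Σ_j (I−A)_1j·C_1j = (0.85)(0.5125) + (-0.10)(0.1050) + (-0.20)(0.2275) = 0.379625
adj(I−A) = Cᵀ =
  [ 0.5125   0.1650   0.1600]
  [ 0.1050   0.7375   0.2550]
  [ 0.2275   0.3325   0.5525]
(I − A)⁻¹ = adj(I−A) / det(I−A) ≈
  [   1.3500     0.4346     0.4215]
  [   0.2766     1.9427     0.6717]
  [   0.5993     0.8759     1.4554]
x = (I − A)⁻¹ d = adj(I−A)·d / det(I−A), with det(I−A) = 0.379625:
  x_1 = (0.5125·200 + 0.1650·220 + 0.1600·300) / 0.379625 = 186.80 / 0.379625 ≈ 492.06
  x_2 = (0.1050·200 + 0.7375·220 + 0.2550·300) / 0.379625 = 259.75 / 0.379625 ≈ 684.23
  x_3 = (0.2275·200 + 0.3325·220 + 0.5525·300) / 0.379625 = 284.40 / 0.379625 ≈ 749.16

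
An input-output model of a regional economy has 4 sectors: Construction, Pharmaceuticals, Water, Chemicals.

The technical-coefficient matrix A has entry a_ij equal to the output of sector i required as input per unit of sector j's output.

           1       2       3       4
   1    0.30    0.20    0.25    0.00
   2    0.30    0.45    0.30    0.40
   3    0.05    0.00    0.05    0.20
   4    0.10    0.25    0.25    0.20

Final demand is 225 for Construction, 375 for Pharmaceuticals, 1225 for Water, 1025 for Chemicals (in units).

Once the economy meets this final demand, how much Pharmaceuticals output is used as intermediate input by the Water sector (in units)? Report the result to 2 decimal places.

I − A =
  [   0.70    -0.20    -0.25     0.00]
  [  -0.30     0.55    -0.30    -0.40]
  [  -0.05     0.00     0.95    -0.20]
  [  -0.10    -0.25    -0.25     0.80]
Compute the cofactors C_ij = (−1)^(i+j)·(3×3 minor ij) of I−A; the adjugate is their transpose:
adj(I−A) = Cᵀ =
  [ 0.280500   0.154500   0.153000   0.115500]
  [ 0.274000   0.482000   0.308000   0.318000]
  [ 0.043000   0.047000   0.182000   0.069000]
  [ 0.134125   0.184625   0.172250   0.298875]
det(I−A) = Σ_j (I−A)_1j·C_1j = (0.70)(0.280500) + (-0.20)(0.274000) + (-0.25)(0.043000) + (0.00)(0.134125) = 0.1308
(I − A)⁻¹ = adj(I−A) / det(I−A) ≈
  [   2.1445     1.1812     1.1697     0.8830]
  [   2.0948     3.6850     2.3547     2.4312]
  [   0.3287     0.3593     1.3914     0.5275]
  [   1.0254     1.4115     1.3169     2.2850]
First solve x = (I − A)⁻¹ d = adj(I−A)·d / det(I−A); in particular x_3 = (0.043000·225 + 0.047000·375 + 0.182000·1225 + 0.069000·1025) / 0.1308 = 320.975 / 0.1308 ≈ 2453.9373.
Intermediate flow from 2 to 3: z_23 = a_23 · x_3 = 0.30 × 320.975 / 0.1308 = 96.2925 / 0.1308 ≈ 736.18.

z_23 = 736.18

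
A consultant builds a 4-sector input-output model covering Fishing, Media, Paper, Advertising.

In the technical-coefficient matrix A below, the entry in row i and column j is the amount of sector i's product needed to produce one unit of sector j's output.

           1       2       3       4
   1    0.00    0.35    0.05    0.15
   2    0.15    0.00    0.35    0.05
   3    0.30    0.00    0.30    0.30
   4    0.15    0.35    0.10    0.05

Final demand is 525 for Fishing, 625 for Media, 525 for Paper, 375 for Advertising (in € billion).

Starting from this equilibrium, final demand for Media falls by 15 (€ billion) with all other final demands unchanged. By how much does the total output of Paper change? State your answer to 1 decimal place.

I − A =
  [   1.00    -0.35    -0.05    -0.15]
  [  -0.15     1.00    -0.35    -0.05]
  [  -0.30     0.00     0.70    -0.30]
  [  -0.15    -0.35    -0.10     0.95]
Compute the cofactors C_ij = (−1)^(i+j)·(3×3 minor ij) of I−A; the adjugate is their transpose:
adj(I−A) = Cᵀ =
  [ 0.586000   0.264250   0.198125   0.169000]
  [ 0.217500   0.598250   0.339375   0.173000]
  [ 0.340500   0.236250   0.849625   0.334500]
  [ 0.208500   0.287000   0.245750   0.611500]
det(I−A) = Σ_j (I−A)_1j·C_1j = (1.00)(0.586000) + (-0.35)(0.217500) + (-0.05)(0.340500) + (-0.15)(0.208500) = 0.461575
(I − A)⁻¹ = adj(I−A) / det(I−A) ≈
  [   1.2696     0.5725     0.4292     0.3661]
  [   0.4712     1.2961     0.7353     0.3748]
  [   0.7377     0.5118     1.8407     0.7247]
  [   0.4517     0.6218     0.5324     1.3248]
Δx = (I − A)⁻¹ Δd with Δd having -15 in the Media component and 0 elsewhere.
So Δx_3 = L_32 · (-15), where L_32 = adj(I−A)_32 / det(I−A) = 0.236250 / 0.461575.
Δx_3 = 0.236250 × (-15) / 0.461575 = -3.54375 / 0.461575 ≈ -7.7.

Δx_3 = -7.7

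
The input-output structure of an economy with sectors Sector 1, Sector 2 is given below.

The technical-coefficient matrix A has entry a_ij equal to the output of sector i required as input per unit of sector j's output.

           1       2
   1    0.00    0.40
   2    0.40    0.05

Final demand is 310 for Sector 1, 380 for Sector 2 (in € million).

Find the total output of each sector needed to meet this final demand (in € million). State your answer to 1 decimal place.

x_1 = 565.2, x_2 = 638.0

I − A =
  [   1.00    -0.40]
  [  -0.40     0.95]
det(I−A) = (1.00)(0.95) − (-0.40)(-0.40) = 0.7900
adj(I−A) = [[0.95, 0.40], [0.40, 1.00]]
(I − A)⁻¹ = adj(I−A) / det(I−A) ≈
  [   1.2025     0.5063]
  [   0.5063     1.2658]
x = (I − A)⁻¹ d = adj(I−A)·d / det(I−A), with det(I−A) = 0.7900:
  x_1 = (0.95·310 + 0.40·380) / 0.7900 = 446.50 / 0.7900 ≈ 565.2
  x_2 = (0.40·310 + 1.00·380) / 0.7900 = 504.00 / 0.7900 ≈ 638.0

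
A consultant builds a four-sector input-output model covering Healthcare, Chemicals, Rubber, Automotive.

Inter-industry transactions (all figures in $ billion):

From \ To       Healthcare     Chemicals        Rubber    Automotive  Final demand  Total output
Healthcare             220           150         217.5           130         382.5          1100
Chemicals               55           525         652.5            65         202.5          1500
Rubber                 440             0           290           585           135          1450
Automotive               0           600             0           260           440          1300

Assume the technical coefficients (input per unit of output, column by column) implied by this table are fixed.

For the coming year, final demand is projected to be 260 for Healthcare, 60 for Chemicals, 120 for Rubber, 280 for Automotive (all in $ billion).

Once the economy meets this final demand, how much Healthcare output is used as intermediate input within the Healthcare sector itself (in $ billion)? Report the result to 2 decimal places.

Technical coefficients a_ij = z_ij / X_j:
  a_HH = 220/1100 = 0.20, a_CH = 55/1100 = 0.05, a_RH = 440/1100 = 0.40, a_AH = 0/1100 = 0.00
  a_HC = 150/1500 = 0.10, a_CC = 525/1500 = 0.35, a_RC = 0/1500 = 0.00, a_AC = 600/1500 = 0.40
  a_HR = 217.5/1450 = 0.15, a_CR = 652.5/1450 = 0.45, a_RR = 290/1450 = 0.20, a_AR = 0/1450 = 0.00
  a_HA = 130/1300 = 0.10, a_CA = 65/1300 = 0.05, a_RA = 585/1300 = 0.45, a_AA = 260/1300 = 0.20
I − A =
  [   0.80    -0.10    -0.15    -0.10]
  [  -0.05     0.65    -0.45    -0.05]
  [  -0.40     0.00     0.80    -0.45]
  [   0.00    -0.40     0.00     0.80]
Compute the cofactors C_ij = (−1)^(i+j)·(3×3 minor ij) of I−A; the adjugate is their transpose:
adj(I−A) = Cᵀ =
  [ 0.319000   0.123000   0.129000   0.120125]
  [ 0.176000   0.464000   0.294000   0.216375]
  [ 0.209000   0.192000   0.394000   0.259750]
  [ 0.088000   0.232000   0.147000   0.355000]
det(I−A) = Σ_j (I−A)_1j·C_1j = (0.80)(0.319000) + (-0.10)(0.176000) + (-0.15)(0.209000) + (-0.10)(0.088000) = 0.19745
(I − A)⁻¹ = adj(I−A) / det(I−A) ≈
  [   1.6156     0.6229     0.6533     0.6084]
  [   0.8914     2.3500     1.4890     1.0958]
  [   1.0585     0.9724     1.9954     1.3155]
  [   0.4457     1.1750     0.7445     1.7979]
First solve x = (I − A)⁻¹ d = adj(I−A)·d / det(I−A); in particular x_H = (0.319000·260 + 0.123000·60 + 0.129000·120 + 0.120125·280) / 0.19745 = 139.435 / 0.19745 ≈ 706.1788.
Intermediate flow from H to H: z_HH = a_HH · x_H = 0.20 × 139.435 / 0.19745 = 27.887 / 0.19745 ≈ 141.24.

z_HH = 141.24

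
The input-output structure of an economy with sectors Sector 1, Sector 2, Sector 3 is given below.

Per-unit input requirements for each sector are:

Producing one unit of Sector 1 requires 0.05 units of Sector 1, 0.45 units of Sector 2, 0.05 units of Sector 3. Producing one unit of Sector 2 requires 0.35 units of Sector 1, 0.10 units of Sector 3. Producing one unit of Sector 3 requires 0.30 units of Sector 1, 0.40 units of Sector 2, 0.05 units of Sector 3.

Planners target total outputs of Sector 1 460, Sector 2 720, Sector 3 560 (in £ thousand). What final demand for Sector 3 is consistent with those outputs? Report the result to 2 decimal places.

d_3 = 437.00

I − A =
  [   0.95    -0.35    -0.30]
  [  -0.45     1.00    -0.40]
  [  -0.05    -0.10     0.95]
d = (I − A) x:
  d_1 = (+0.95)·460 + (-0.35)·720 + (-0.30)·560 = 17.00
  d_2 = (-0.45)·460 + (+1.00)·720 + (-0.40)·560 = 289.00
  d_3 = (-0.05)·460 + (-0.10)·720 + (+0.95)·560 = 437.00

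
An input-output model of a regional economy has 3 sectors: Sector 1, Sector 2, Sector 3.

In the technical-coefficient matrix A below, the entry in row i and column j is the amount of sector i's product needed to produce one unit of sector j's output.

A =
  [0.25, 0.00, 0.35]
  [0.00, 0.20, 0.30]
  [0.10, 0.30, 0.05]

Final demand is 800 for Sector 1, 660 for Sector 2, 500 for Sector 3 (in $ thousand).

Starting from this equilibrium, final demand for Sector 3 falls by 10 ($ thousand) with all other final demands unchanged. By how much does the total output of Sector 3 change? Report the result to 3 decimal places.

I − A =
  [   0.75     0.00    -0.35]
  [   0.00     0.80    -0.30]
  [  -0.10    -0.30     0.95]
Cofactors of I−A, C_ij = (−1)^(i+j)·(minor ij) (rows/columns in the sector order above):
  C_11 = (0.80)(0.95) − (-0.30)(-0.30) = 0.6700
  C_12 = −[(0.00)(0.95) − (-0.30)(-0.10)] = 0.0300
  C_13 = (0.00)(-0.30) − (0.80)(-0.10) = 0.0800
  C_21 = −[(0.00)(0.95) − (-0.35)(-0.30)] = 0.1050
  C_22 = (0.75)(0.95) − (-0.35)(-0.10) = 0.6775
  C_23 = −[(0.75)(-0.30) − (0.00)(-0.10)] = 0.2250
  C_31 = (0.00)(-0.30) − (-0.35)(0.80) = 0.2800
  C_32 = −[(0.75)(-0.30) − (-0.35)(0.00)] = 0.2250
  C_33 = (0.75)(0.80) − (0.00)(0.00) = 0.6000
det(I−A) = Σ_j (I−A)_1j·C_1j = (0.75)(0.6700) + (0.00)(0.0300) + (-0.35)(0.0800) = 0.4745
adj(I−A) = Cᵀ =
  [ 0.6700   0.1050   0.2800]
  [ 0.0300   0.6775   0.2250]
  [ 0.0800   0.2250   0.6000]
(I − A)⁻¹ = adj(I−A) / det(I−A) ≈
  [   1.4120     0.2213     0.5901]
  [   0.0632     1.4278     0.4742]
  [   0.1686     0.4742     1.2645]
Δx = (I − A)⁻¹ Δd with Δd having -10 in the Sector 3 component and 0 elsewhere.
So Δx_3 = L_33 · (-10), where L_33 = adj(I−A)_33 / det(I−A) = 0.6000 / 0.4745.
Δx_3 = 0.6000 × (-10) / 0.4745 = -6.00 / 0.4745 ≈ -12.645.

Δx_3 = -12.645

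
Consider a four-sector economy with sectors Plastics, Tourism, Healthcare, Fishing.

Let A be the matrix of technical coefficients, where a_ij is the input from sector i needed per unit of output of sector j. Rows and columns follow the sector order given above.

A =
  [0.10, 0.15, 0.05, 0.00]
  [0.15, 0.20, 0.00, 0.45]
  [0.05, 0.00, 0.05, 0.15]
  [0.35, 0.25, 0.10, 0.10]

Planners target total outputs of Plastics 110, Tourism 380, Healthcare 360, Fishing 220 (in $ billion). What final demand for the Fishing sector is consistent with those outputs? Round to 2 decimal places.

d_F = 28.50

I − A =
  [   0.90    -0.15    -0.05     0.00]
  [  -0.15     0.80     0.00    -0.45]
  [  -0.05     0.00     0.95    -0.15]
  [  -0.35    -0.25    -0.10     0.90]
d = (I − A) x:
  d_P = (+0.90)·110 + (-0.15)·380 + (-0.05)·360 + (+0.00)·220 = 24.00
  d_T = (-0.15)·110 + (+0.80)·380 + (+0.00)·360 + (-0.45)·220 = 188.50
  d_H = (-0.05)·110 + (+0.00)·380 + (+0.95)·360 + (-0.15)·220 = 303.50
  d_F = (-0.35)·110 + (-0.25)·380 + (-0.10)·360 + (+0.90)·220 = 28.50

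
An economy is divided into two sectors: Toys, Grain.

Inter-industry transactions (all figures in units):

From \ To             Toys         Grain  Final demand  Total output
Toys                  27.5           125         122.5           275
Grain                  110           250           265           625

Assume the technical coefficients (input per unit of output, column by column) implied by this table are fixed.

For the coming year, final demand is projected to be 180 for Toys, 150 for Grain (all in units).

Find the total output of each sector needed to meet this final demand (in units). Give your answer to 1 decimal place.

x_T = 300.0, x_G = 450.0

Technical coefficients a_ij = z_ij / X_j:
  a_TT = 27.5/275 = 0.10, a_GT = 110/275 = 0.40
  a_TG = 125/625 = 0.20, a_GG = 250/625 = 0.40
I − A =
  [   0.90    -0.20]
  [  -0.40     0.60]
det(I−A) = (0.90)(0.60) − (-0.20)(-0.40) = 0.4600
adj(I−A) = [[0.60, 0.20], [0.40, 0.90]]
(I − A)⁻¹ = adj(I−A) / det(I−A) ≈
  [   1.3043     0.4348]
  [   0.8696     1.9565]
x = (I − A)⁻¹ d = adj(I−A)·d / det(I−A), with det(I−A) = 0.4600:
  x_T = (0.60·180 + 0.20·150) / 0.4600 = 138.00 / 0.4600 = 300.0
  x_G = (0.40·180 + 0.90·150) / 0.4600 = 207.00 / 0.4600 = 450.0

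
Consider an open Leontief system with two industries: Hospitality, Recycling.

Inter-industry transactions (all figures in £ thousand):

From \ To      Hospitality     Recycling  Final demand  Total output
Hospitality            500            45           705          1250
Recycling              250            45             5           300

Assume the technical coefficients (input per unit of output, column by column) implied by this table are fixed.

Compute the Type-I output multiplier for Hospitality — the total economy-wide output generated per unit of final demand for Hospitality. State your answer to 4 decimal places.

Technical coefficients a_ij = z_ij / X_j:
  a_HH = 500/1250 = 0.40, a_RH = 250/1250 = 0.20
  a_HR = 45/300 = 0.15, a_RR = 45/300 = 0.15
I − A =
  [   0.60    -0.15]
  [  -0.20     0.85]
det(I−A) = (0.60)(0.85) − (-0.15)(-0.20) = 0.4800
adj(I−A) = [[0.85, 0.15], [0.20, 0.60]]
(I − A)⁻¹ = adj(I−A) / det(I−A) ≈
  [   1.77083     0.31250]
  [   0.41667     1.25000]
The output multiplier for sector j is the column-j sum of the Leontief inverse (I − A)⁻¹ = adj(I−A) / det(I−A).
Column H of adj(I−A): (0.85, 0.20); det(I−A) = 0.4800.
m_H = (0.85 + 0.20) / 0.4800 = 1.05 / 0.4800 = 2.1875.

m_H = 2.1875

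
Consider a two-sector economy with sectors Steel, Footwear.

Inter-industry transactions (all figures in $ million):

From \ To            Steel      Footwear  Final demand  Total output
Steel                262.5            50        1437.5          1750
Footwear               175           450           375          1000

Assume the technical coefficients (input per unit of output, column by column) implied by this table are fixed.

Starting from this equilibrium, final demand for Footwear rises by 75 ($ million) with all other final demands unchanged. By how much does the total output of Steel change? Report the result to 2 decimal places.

Δx_1 = 8.11

Technical coefficients a_ij = z_ij / X_j:
  a_11 = 262.5/1750 = 0.15, a_21 = 175/1750 = 0.10
  a_12 = 50/1000 = 0.05, a_22 = 450/1000 = 0.45
I − A =
  [   0.85    -0.05]
  [  -0.10     0.55]
det(I−A) = (0.85)(0.55) − (-0.05)(-0.10) = 0.4625
adj(I−A) = [[0.55, 0.05], [0.10, 0.85]]
(I − A)⁻¹ = adj(I−A) / det(I−A) ≈
  [   1.1892     0.1081]
  [   0.2162     1.8378]
Δx = (I − A)⁻¹ Δd with Δd having +75 in the Footwear component and 0 elsewhere.
So Δx_1 = L_12 · (+75), where L_12 = adj(I−A)_12 / det(I−A) = 0.05 / 0.4625.
Δx_1 = 0.05 × (+75) / 0.4625 = 3.75 / 0.4625 ≈ 8.11.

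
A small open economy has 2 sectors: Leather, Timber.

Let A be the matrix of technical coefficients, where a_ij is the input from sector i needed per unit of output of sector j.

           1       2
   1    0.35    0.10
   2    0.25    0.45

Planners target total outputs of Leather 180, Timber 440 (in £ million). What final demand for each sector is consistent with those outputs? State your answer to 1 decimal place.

d_1 = 73.0, d_2 = 197.0

I − A =
  [   0.65    -0.10]
  [  -0.25     0.55]
d = (I − A) x:
  d_1 = (+0.65)·180 + (-0.10)·440 = 73.0
  d_2 = (-0.25)·180 + (+0.55)·440 = 197.0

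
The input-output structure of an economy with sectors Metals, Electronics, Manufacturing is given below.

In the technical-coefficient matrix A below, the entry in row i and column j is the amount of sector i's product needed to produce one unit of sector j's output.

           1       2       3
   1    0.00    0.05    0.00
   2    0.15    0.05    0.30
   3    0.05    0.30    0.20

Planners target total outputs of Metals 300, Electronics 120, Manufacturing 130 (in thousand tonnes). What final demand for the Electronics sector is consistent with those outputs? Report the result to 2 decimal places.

I − A =
  [   1.00    -0.05     0.00]
  [  -0.15     0.95    -0.30]
  [  -0.05    -0.30     0.80]
d = (I − A) x:
  d_1 = (+1.00)·300 + (-0.05)·120 + (+0.00)·130 = 294.00
  d_2 = (-0.15)·300 + (+0.95)·120 + (-0.30)·130 = 30.00
  d_3 = (-0.05)·300 + (-0.30)·120 + (+0.80)·130 = 53.00

d_2 = 30.00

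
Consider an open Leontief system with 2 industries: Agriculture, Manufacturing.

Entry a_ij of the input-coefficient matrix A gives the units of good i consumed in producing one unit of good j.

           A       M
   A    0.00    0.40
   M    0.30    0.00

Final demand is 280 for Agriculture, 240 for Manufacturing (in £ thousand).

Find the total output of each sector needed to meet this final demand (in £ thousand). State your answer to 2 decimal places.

x_A = 427.27, x_M = 368.18

I − A =
  [   1.00    -0.40]
  [  -0.30     1.00]
det(I−A) = (1.00)(1.00) − (-0.40)(-0.30) = 0.8800
adj(I−A) = [[1.00, 0.40], [0.30, 1.00]]
(I − A)⁻¹ = adj(I−A) / det(I−A) ≈
  [   1.1364     0.4545]
  [   0.3409     1.1364]
x = (I − A)⁻¹ d = adj(I−A)·d / det(I−A), with det(I−A) = 0.8800:
  x_A = (1.00·280 + 0.40·240) / 0.8800 = 376.00 / 0.8800 ≈ 427.27
  x_M = (0.30·280 + 1.00·240) / 0.8800 = 324.00 / 0.8800 ≈ 368.18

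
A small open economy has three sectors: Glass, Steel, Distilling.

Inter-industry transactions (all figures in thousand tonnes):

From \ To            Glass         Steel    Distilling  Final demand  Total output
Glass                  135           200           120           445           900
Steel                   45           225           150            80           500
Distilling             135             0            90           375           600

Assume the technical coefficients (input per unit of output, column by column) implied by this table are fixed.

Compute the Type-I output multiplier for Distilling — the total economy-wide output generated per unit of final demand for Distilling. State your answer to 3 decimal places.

m_D = 2.522

Technical coefficients a_ij = z_ij / X_j:
  a_GG = 135/900 = 0.15, a_SG = 45/900 = 0.05, a_DG = 135/900 = 0.15
  a_GS = 200/500 = 0.40, a_SS = 225/500 = 0.45, a_DS = 0/500 = 0.00
  a_GD = 120/600 = 0.20, a_SD = 150/600 = 0.25, a_DD = 90/600 = 0.15
I − A =
  [   0.85    -0.40    -0.20]
  [  -0.05     0.55    -0.25]
  [  -0.15     0.00     0.85]
Cofactors of I−A, C_ij = (−1)^(i+j)·(minor ij) (rows/columns in the sector order above):
  C_11 = (0.55)(0.85) − (-0.25)(0.00) = 0.4675
  C_12 = −[(-0.05)(0.85) − (-0.25)(-0.15)] = 0.0800
  C_13 = (-0.05)(0.00) − (0.55)(-0.15) = 0.0825
  C_21 = −[(-0.40)(0.85) − (-0.20)(0.00)] = 0.3400
  C_22 = (0.85)(0.85) − (-0.20)(-0.15) = 0.6925
  C_23 = −[(0.85)(0.00) − (-0.40)(-0.15)] = 0.0600
  C_31 = (-0.40)(-0.25) − (-0.20)(0.55) = 0.2100
  C_32 = −[(0.85)(-0.25) − (-0.20)(-0.05)] = 0.2225
  C_33 = (0.85)(0.55) − (-0.40)(-0.05) = 0.4475
det(I−A) = Σ_j (I−A)_1j·C_1j = (0.85)(0.4675) + (-0.40)(0.0800) + (-0.20)(0.0825) = 0.348875
adj(I−A) = Cᵀ =
  [ 0.4675   0.3400   0.2100]
  [ 0.0800   0.6925   0.2225]
  [ 0.0825   0.0600   0.4475]
(I − A)⁻¹ = adj(I−A) / det(I−A) ≈
  [   1.3400     0.9746     0.6019]
  [   0.2293     1.9850     0.6378]
  [   0.2365     0.1720     1.2827]
The output multiplier for sector j is the column-j sum of the Leontief inverse (I − A)⁻¹ = adj(I−A) / det(I−A).
Column D of adj(I−A): (0.2100, 0.2225, 0.4475); det(I−A) = 0.348875.
m_D = (0.2100 + 0.2225 + 0.4475) / 0.348875 = 0.88 / 0.348875 ≈ 2.522.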